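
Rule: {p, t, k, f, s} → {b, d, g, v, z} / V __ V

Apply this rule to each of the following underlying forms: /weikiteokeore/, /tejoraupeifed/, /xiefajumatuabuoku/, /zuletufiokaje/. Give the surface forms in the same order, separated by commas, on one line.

/weikiteokeore/: /k/ is a voiceless obstruent between vowels /i/ and /i/, so it voices to [g]. /t/ is a voiceless obstruent between vowels /i/ and /e/, so it voices to [d]. /k/ is a voiceless obstruent between vowels /o/ and /e/, so it voices to [g]. → [weigideogeore].
/tejoraupeifed/: /p/ is a voiceless obstruent between vowels /u/ and /e/, so it voices to [b]. /f/ is a voiceless obstruent between vowels /i/ and /e/, so it voices to [v]. → [tejoraubeived].
/xiefajumatuabuoku/: /f/ is a voiceless obstruent between vowels /e/ and /a/, so it voices to [v]. /t/ is a voiceless obstruent between vowels /a/ and /u/, so it voices to [d]. /k/ is a voiceless obstruent between vowels /o/ and /u/, so it voices to [g]. → [xievajumaduabuogu].
/zuletufiokaje/: /t/ is a voiceless obstruent between vowels /e/ and /u/, so it voices to [d]. /f/ is a voiceless obstruent between vowels /u/ and /i/, so it voices to [v]. /k/ is a voiceless obstruent between vowels /o/ and /a/, so it voices to [g]. → [zuleduviogaje].

weigideogeore, tejoraubeived, xievajumaduabuogu, zuleduviogaje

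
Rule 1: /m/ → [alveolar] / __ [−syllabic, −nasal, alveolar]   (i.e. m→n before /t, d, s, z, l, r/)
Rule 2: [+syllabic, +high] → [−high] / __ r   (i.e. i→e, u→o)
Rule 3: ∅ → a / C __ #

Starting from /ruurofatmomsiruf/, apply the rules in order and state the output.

Rule 1 (nasal place assimilation): /m/ precedes the alveolar consonant /s/, so it assimilates in place to [n]. /ruurofatmomsiruf/ → ruurofatmonsiruf.
Rule 2 (pre-rhotic lowering): /u/ is a high vowel immediately before /r/, so it lowers to [o]. /i/ is a high vowel immediately before /r/, so it lowers to [e]. /ruurofatmonsiruf/ → ruorofatmonseruf.
Rule 3 (final a-epenthesis): the form ends in the consonant /f/, so [a] is inserted word-finally. /ruorofatmonseruf/ → ruorofatmonserufa.

ruorofatmonserufa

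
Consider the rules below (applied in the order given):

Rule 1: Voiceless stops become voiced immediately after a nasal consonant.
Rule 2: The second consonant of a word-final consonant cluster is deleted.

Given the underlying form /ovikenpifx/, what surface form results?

Rule 1 (post-nasal voicing): /p/ is a voiceless stop immediately after the nasal /n/, so it voices to [b]. /ovikenpifx/ → ovikenbifx.
Rule 2 (final cluster simplification): /x/ is the second consonant of a word-final cluster /fx/, so it deletes. /ovikenbifx/ → ovikenbif.

ovikenbif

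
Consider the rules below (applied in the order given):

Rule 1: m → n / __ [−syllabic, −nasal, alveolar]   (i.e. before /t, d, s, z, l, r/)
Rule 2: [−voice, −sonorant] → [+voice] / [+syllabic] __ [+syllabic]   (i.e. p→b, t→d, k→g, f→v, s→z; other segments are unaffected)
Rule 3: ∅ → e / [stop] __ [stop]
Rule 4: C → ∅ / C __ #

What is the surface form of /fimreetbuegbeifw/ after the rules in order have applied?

Rule 1 (nasal place assimilation): /m/ precedes the alveolar consonant /r/, so it assimilates in place to [n]. /fimreetbuegbeifw/ → finreetbuegbeifw.
Rule 2 (intervocalic voicing): no segment meets the environment; /finreetbuegbeifw/ is unchanged.
Rule 3 (stop-cluster e-epenthesis): /t/ and /b/ form a stop–stop cluster, so [e] is inserted between them. /g/ and /b/ form a stop–stop cluster, so [e] is inserted between them. /finreetbuegbeifw/ → finreetebuegebeifw.
Rule 4 (final cluster simplification): /w/ is the second consonant of a word-final cluster /fw/, so it deletes. /finreetebuegebeifw/ → finreetebuegebeif.

finreetebuegebeif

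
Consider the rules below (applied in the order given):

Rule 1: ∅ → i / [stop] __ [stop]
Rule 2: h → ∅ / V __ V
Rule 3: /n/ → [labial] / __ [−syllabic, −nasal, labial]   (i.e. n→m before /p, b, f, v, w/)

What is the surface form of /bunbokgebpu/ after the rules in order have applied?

bumbokigebipu

Rule 1 (stop-cluster i-epenthesis): /k/ and /g/ form a stop–stop cluster, so [i] is inserted between them. /b/ and /p/ form a stop–stop cluster, so [i] is inserted between them. /bunbokgebpu/ → bunbokigebipu.
Rule 2 (intervocalic h-deletion): no segment meets the environment; /bunbokigebipu/ is unchanged.
Rule 3 (nasal place assimilation): /n/ precedes the labial consonant /b/, so it assimilates in place to [m]. /bunbokigebipu/ → bumbokigebipu.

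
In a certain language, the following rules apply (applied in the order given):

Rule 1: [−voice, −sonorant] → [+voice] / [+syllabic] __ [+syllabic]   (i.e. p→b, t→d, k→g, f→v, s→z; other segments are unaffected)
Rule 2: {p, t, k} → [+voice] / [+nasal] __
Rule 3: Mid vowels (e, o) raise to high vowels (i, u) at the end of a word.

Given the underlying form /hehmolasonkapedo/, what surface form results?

hehmolazongabedu

Rule 1 (intervocalic voicing): /s/ is a voiceless obstruent between vowels /a/ and /o/, so it voices to [z]. /p/ is a voiceless obstruent between vowels /a/ and /e/, so it voices to [b]. /hehmolasonkapedo/ → hehmolazonkabedo.
Rule 2 (post-nasal voicing): /k/ is a voiceless stop immediately after the nasal /n/, so it voices to [g]. /hehmolazonkabedo/ → hehmolazongabedo.
Rule 3 (final vowel raising): /o/ is a mid vowel in word-final position, so it raises to [u]. /hehmolazongabedo/ → hehmolazongabedu.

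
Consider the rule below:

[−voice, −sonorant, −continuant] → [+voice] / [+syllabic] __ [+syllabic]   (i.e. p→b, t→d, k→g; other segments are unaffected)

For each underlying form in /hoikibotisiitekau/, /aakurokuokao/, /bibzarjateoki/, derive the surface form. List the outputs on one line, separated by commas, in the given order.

hoigibodisiidegau, aaguroguogao, bibzarjadeogi

/hoikibotisiitekau/: /k/ is a voiceless stop between vowels /i/ and /i/, so it voices to [g]. /t/ is a voiceless stop between vowels /o/ and /i/, so it voices to [d]. /t/ is a voiceless stop between vowels /i/ and /e/, so it voices to [d]. /k/ is a voiceless stop between vowels /e/ and /a/, so it voices to [g]. → [hoigibodisiidegau].
/aakurokuokao/: /k/ is a voiceless stop between vowels /a/ and /u/, so it voices to [g]. /k/ is a voiceless stop between vowels /o/ and /u/, so it voices to [g]. /k/ is a voiceless stop between vowels /o/ and /a/, so it voices to [g]. → [aaguroguogao].
/bibzarjateoki/: /t/ is a voiceless stop between vowels /a/ and /e/, so it voices to [d]. /k/ is a voiceless stop between vowels /o/ and /i/, so it voices to [g]. → [bibzarjadeogi].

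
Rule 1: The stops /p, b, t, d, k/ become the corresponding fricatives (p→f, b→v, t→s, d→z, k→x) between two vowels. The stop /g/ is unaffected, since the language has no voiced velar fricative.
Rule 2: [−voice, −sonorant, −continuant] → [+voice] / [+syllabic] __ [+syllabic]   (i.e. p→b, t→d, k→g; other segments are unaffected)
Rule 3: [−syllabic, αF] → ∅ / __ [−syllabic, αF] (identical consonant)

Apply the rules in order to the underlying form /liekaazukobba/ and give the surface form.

Rule 1 (intervocalic spirantization): /k/ is a stop between vowels /e/ and /a/, so it spirantizes to the fricative [x]. /k/ is a stop between vowels /u/ and /o/, so it spirantizes to the fricative [x]. /liekaazukobba/ → liexaazuxobba.
Rule 2 (intervocalic voicing): no segment meets the environment; /liexaazuxobba/ is unchanged.
Rule 3 (degemination): /bb/ is a geminate; the first /b/ deletes. /liexaazuxobba/ → liexaazuxoba.

liexaazuxoba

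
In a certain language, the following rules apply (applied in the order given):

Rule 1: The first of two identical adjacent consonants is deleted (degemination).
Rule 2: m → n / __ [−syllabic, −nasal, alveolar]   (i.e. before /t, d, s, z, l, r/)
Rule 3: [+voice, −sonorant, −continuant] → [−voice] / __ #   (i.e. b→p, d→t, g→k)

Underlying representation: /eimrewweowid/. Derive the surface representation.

einreweowit

Rule 1 (degemination): /ww/ is a geminate; the first /w/ deletes. /eimrewweowid/ → eimreweowid.
Rule 2 (nasal place assimilation): /m/ precedes the alveolar consonant /r/, so it assimilates in place to [n]. /eimreweowid/ → einreweowid.
Rule 3 (final devoicing): /d/ is a voiced stop in word-final position, so it devoices to [t]. /einreweowid/ → einreweowit.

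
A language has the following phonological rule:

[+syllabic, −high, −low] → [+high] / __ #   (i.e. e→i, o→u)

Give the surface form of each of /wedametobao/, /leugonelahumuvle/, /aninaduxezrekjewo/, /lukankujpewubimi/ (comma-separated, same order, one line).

wedametobau, leugonelahumuvli, aninaduxezrekjewu, lukankujpewubimi

/wedametobao/: /o/ is a mid vowel in word-final position, so it raises to [u]. → [wedametobau].
/leugonelahumuvle/: /e/ is a mid vowel in word-final position, so it raises to [i]. → [leugonelahumuvli].
/aninaduxezrekjewo/: /o/ is a mid vowel in word-final position, so it raises to [u]. → [aninaduxezrekjewu].
/lukankujpewubimi/: the rule's environment is not met; surfaces unchanged as [lukankujpewubimi].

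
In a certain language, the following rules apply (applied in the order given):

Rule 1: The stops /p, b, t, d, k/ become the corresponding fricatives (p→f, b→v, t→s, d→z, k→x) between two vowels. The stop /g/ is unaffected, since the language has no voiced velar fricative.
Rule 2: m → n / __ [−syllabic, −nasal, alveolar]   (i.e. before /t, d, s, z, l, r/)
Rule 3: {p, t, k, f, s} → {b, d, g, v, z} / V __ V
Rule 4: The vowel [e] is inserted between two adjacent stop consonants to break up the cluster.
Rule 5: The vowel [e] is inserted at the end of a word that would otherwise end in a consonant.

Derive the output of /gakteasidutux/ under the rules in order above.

Rule 1 (intervocalic spirantization): /d/ is a stop between vowels /i/ and /u/, so it spirantizes to the fricative [z]. /t/ is a stop between vowels /u/ and /u/, so it spirantizes to the fricative [s]. /gakteasidutux/ → gakteasizusux.
Rule 2 (nasal place assimilation): no segment meets the environment; /gakteasizusux/ is unchanged.
Rule 3 (intervocalic voicing): /s/ is a voiceless obstruent between vowels /a/ and /i/, so it voices to [z]. /s/ is a voiceless obstruent between vowels /u/ and /u/, so it voices to [z]. /gakteasizusux/ → gakteazizuzux.
Rule 4 (stop-cluster e-epenthesis): /k/ and /t/ form a stop–stop cluster, so [e] is inserted between them. /gakteazizuzux/ → gaketeazizuzux.
Rule 5 (final e-epenthesis): the form ends in the consonant /x/, so [e] is inserted word-finally. /gaketeazizuzux/ → gaketeazizuzuxe.

gaketeazizuzuxe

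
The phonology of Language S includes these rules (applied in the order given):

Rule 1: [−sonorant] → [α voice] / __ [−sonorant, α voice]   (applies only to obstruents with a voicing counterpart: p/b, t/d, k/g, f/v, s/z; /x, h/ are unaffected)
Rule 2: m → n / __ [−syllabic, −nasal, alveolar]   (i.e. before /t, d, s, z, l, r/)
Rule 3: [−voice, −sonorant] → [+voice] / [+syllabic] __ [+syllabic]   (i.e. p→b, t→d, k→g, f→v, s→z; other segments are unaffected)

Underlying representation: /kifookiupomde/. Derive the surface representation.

kivoogiubonde

Rule 1 (regressive voicing assimilation): no segment meets the environment; /kifookiupomde/ is unchanged.
Rule 2 (nasal place assimilation): /m/ precedes the alveolar consonant /d/, so it assimilates in place to [n]. /kifookiupomde/ → kifookiuponde.
Rule 3 (intervocalic voicing): /f/ is a voiceless obstruent between vowels /i/ and /o/, so it voices to [v]. /k/ is a voiceless obstruent between vowels /o/ and /i/, so it voices to [g]. /p/ is a voiceless obstruent between vowels /u/ and /o/, so it voices to [b]. /kifookiuponde/ → kivoogiubonde.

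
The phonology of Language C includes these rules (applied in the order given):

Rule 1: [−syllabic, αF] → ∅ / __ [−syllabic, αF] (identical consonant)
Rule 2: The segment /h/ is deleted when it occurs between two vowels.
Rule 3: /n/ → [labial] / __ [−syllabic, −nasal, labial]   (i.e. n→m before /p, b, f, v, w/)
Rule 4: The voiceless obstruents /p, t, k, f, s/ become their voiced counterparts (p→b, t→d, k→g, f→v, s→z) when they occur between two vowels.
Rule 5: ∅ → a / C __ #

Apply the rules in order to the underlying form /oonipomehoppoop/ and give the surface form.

Rule 1 (degemination): /pp/ is a geminate; the first /p/ deletes. /oonipomehoppoop/ → oonipomehopoop.
Rule 2 (intervocalic h-deletion): /h/ occurs between vowels /e/ and /o/, so it deletes. /oonipomehopoop/ → oonipomeopoop.
Rule 3 (nasal place assimilation): no segment meets the environment; /oonipomeopoop/ is unchanged.
Rule 4 (intervocalic voicing): /p/ is a voiceless obstruent between vowels /i/ and /o/, so it voices to [b]. /p/ is a voiceless obstruent between vowels /o/ and /o/, so it voices to [b]. /oonipomeopoop/ → oonibomeoboop.
Rule 5 (final a-epenthesis): the form ends in the consonant /p/, so [a] is inserted word-finally. /oonibomeoboop/ → oonibomeoboopa.

oonibomeoboopa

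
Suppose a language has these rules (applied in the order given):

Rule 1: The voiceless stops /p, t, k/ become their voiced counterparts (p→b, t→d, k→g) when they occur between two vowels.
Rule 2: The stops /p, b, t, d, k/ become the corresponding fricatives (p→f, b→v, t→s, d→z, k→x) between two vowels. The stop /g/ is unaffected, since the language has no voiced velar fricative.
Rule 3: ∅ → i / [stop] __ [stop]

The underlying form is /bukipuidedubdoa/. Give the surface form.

bugivuizezubidoa

Rule 1 (intervocalic voicing): /k/ is a voiceless stop between vowels /u/ and /i/, so it voices to [g]. /p/ is a voiceless stop between vowels /i/ and /u/, so it voices to [b]. /bukipuidedubdoa/ → bugibuidedubdoa.
Rule 2 (intervocalic spirantization): /b/ is a stop between vowels /i/ and /u/, so it spirantizes to the fricative [v]. /d/ is a stop between vowels /i/ and /e/, so it spirantizes to the fricative [z]. /d/ is a stop between vowels /e/ and /u/, so it spirantizes to the fricative [z]. /bugibuidedubdoa/ → bugivuizezubdoa.
Rule 3 (stop-cluster i-epenthesis): /b/ and /d/ form a stop–stop cluster, so [i] is inserted between them. /bugivuizezubdoa/ → bugivuizezubidoa.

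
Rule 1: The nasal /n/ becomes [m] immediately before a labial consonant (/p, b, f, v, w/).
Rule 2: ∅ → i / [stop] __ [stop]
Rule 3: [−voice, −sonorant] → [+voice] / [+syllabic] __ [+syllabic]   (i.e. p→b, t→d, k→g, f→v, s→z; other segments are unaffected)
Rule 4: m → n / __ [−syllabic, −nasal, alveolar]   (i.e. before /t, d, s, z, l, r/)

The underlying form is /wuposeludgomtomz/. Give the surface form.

Rule 1 (nasal place assimilation): no segment meets the environment; /wuposeludgomtomz/ is unchanged.
Rule 2 (stop-cluster i-epenthesis): /d/ and /g/ form a stop–stop cluster, so [i] is inserted between them. /wuposeludgomtomz/ → wuposeludigomtomz.
Rule 3 (intervocalic voicing): /p/ is a voiceless obstruent between vowels /u/ and /o/, so it voices to [b]. /s/ is a voiceless obstruent between vowels /o/ and /e/, so it voices to [z]. /wuposeludigomtomz/ → wubozeludigomtomz.
Rule 4 (nasal place assimilation): /m/ precedes the alveolar consonant /t/, so it assimilates in place to [n]. /m/ precedes the alveolar consonant /z/, so it assimilates in place to [n]. /wubozeludigomtomz/ → wubozeludigontonz.

wubozeludigontonz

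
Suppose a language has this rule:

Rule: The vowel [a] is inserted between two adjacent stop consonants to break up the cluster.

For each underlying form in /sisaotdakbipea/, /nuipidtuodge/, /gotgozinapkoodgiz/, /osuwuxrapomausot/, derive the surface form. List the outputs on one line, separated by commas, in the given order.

sisaotadakabipea, nuipidatuodage, gotagozinapakoodagiz, osuwuxrapomausot

/sisaotdakbipea/: /t/ and /d/ form a stop–stop cluster, so [a] is inserted between them. /k/ and /b/ form a stop–stop cluster, so [a] is inserted between them. → [sisaotadakabipea].
/nuipidtuodge/: /d/ and /t/ form a stop–stop cluster, so [a] is inserted between them. /d/ and /g/ form a stop–stop cluster, so [a] is inserted between them. → [nuipidatuodage].
/gotgozinapkoodgiz/: /t/ and /g/ form a stop–stop cluster, so [a] is inserted between them. /p/ and /k/ form a stop–stop cluster, so [a] is inserted between them. /d/ and /g/ form a stop–stop cluster, so [a] is inserted between them. → [gotagozinapakoodagiz].
/osuwuxrapomausot/: the rule's environment is not met; surfaces unchanged as [osuwuxrapomausot].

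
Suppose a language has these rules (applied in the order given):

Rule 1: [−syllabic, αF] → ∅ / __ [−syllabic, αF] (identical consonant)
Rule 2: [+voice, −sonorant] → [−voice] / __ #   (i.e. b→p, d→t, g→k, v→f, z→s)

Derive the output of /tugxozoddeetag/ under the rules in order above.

tugxozodeetak

Rule 1 (degemination): /dd/ is a geminate; the first /d/ deletes. /tugxozoddeetag/ → tugxozodeetag.
Rule 2 (final devoicing): /g/ is a voiced obstruent in word-final position, so it devoices to [k]. /tugxozodeetag/ → tugxozodeetak.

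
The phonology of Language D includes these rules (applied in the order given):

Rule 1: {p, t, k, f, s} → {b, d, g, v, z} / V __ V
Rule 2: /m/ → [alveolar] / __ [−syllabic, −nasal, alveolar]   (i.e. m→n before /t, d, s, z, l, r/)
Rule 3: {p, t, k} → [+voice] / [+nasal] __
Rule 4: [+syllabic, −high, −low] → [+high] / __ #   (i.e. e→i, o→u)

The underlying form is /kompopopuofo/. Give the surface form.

kombobobuovu

Rule 1 (intervocalic voicing): /p/ is a voiceless obstruent between vowels /o/ and /o/, so it voices to [b]. /p/ is a voiceless obstruent between vowels /o/ and /u/, so it voices to [b]. /f/ is a voiceless obstruent between vowels /o/ and /o/, so it voices to [v]. /kompopopuofo/ → kompobobuovo.
Rule 2 (nasal place assimilation): no segment meets the environment; /kompobobuovo/ is unchanged.
Rule 3 (post-nasal voicing): /p/ is a voiceless stop immediately after the nasal /m/, so it voices to [b]. /kompobobuovo/ → kombobobuovo.
Rule 4 (final vowel raising): /o/ is a mid vowel in word-final position, so it raises to [u]. /kombobobuovo/ → kombobobuovu.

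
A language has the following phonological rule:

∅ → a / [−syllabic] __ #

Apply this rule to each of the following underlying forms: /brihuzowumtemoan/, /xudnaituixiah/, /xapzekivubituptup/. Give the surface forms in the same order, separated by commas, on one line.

/brihuzowumtemoan/: the form ends in the consonant /n/, so [a] is inserted word-finally. → [brihuzowumtemoana].
/xudnaituixiah/: the form ends in the consonant /h/, so [a] is inserted word-finally. → [xudnaituixiaha].
/xapzekivubituptup/: the form ends in the consonant /p/, so [a] is inserted word-finally. → [xapzekivubituptupa].

brihuzowumtemoana, xudnaituixiaha, xapzekivubituptupa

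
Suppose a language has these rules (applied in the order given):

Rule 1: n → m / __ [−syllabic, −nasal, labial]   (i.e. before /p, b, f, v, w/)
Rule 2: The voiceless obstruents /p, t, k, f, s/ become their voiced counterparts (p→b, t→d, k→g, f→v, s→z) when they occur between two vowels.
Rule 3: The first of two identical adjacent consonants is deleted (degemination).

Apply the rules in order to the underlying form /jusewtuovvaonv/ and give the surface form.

Rule 1 (nasal place assimilation): /n/ precedes the labial consonant /v/, so it assimilates in place to [m]. /jusewtuovvaonv/ → jusewtuovvaomv.
Rule 2 (intervocalic voicing): /s/ is a voiceless obstruent between vowels /u/ and /e/, so it voices to [z]. /jusewtuovvaomv/ → juzewtuovvaomv.
Rule 3 (degemination): /vv/ is a geminate; the first /v/ deletes. /juzewtuovvaomv/ → juzewtuovaomv.

juzewtuovaomv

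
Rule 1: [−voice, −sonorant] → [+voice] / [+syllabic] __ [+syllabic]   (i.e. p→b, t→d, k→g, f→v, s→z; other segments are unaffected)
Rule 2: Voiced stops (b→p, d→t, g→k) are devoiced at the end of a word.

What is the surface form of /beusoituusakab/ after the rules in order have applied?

Rule 1 (intervocalic voicing): /s/ is a voiceless obstruent between vowels /u/ and /o/, so it voices to [z]. /t/ is a voiceless obstruent between vowels /i/ and /u/, so it voices to [d]. /s/ is a voiceless obstruent between vowels /u/ and /a/, so it voices to [z]. /k/ is a voiceless obstruent between vowels /a/ and /a/, so it voices to [g]. /beusoituusakab/ → beuzoiduuzagab.
Rule 2 (final devoicing): /b/ is a voiced stop in word-final position, so it devoices to [p]. /beuzoiduuzagab/ → beuzoiduuzagap.

beuzoiduuzagap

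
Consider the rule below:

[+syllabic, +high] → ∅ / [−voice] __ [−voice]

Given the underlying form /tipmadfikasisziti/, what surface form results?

tpmadfkassziti

/i/ is a high vowel flanked by voiceless consonants /t/ and /p/, so it deletes.
/i/ is a high vowel flanked by voiceless consonants /f/ and /k/, so it deletes.
/i/ is a high vowel flanked by voiceless consonants /s/ and /s/, so it deletes.
Surface form: [tpmadfkassziti].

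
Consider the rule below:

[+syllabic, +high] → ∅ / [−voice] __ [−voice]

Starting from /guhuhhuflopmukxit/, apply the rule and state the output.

guhhhflopmukxt

/u/ is a high vowel flanked by voiceless consonants /h/ and /h/, so it deletes.
/u/ is a high vowel flanked by voiceless consonants /h/ and /f/, so it deletes.
/i/ is a high vowel flanked by voiceless consonants /x/ and /t/, so it deletes.
Surface form: [guhhhflopmukxt].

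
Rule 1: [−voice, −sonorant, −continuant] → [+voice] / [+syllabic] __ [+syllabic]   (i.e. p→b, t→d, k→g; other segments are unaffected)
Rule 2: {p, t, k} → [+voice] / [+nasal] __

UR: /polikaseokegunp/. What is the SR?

poligaseogegunb

Rule 1 (intervocalic voicing): /k/ is a voiceless stop between vowels /i/ and /a/, so it voices to [g]. /k/ is a voiceless stop between vowels /o/ and /e/, so it voices to [g]. /polikaseokegunp/ → poligaseogegunp.
Rule 2 (post-nasal voicing): /p/ is a voiceless stop immediately after the nasal /n/, so it voices to [b]. /poligaseogegunp/ → poligaseogegunb.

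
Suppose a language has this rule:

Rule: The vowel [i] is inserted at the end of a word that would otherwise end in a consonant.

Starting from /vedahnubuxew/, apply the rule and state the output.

vedahnubuxewi

the form ends in the consonant /w/, so [i] is inserted word-finally.
Surface form: [vedahnubuxewi].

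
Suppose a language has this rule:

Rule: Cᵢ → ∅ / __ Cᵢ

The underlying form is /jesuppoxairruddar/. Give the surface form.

jesupoxairudar

/pp/ is a geminate; the first /p/ deletes.
/rr/ is a geminate; the first /r/ deletes.
/dd/ is a geminate; the first /d/ deletes.
Surface form: [jesupoxairudar].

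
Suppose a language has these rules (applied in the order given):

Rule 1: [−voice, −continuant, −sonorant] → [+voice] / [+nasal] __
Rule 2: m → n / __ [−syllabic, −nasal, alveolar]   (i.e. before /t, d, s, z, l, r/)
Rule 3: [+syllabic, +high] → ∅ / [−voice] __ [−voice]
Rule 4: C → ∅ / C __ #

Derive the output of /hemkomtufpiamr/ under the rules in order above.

Rule 1 (post-nasal voicing): /k/ is a voiceless stop immediately after the nasal /m/, so it voices to [g]. /t/ is a voiceless stop immediately after the nasal /m/, so it voices to [d]. /hemkomtufpiamr/ → hemgomdufpiamr.
Rule 2 (nasal place assimilation): /m/ precedes the alveolar consonant /d/, so it assimilates in place to [n]. /m/ precedes the alveolar consonant /r/, so it assimilates in place to [n]. /hemgomdufpiamr/ → hemgondufpianr.
Rule 3 (high vowel syncope): no segment meets the environment; /hemgondufpianr/ is unchanged.
Rule 4 (final cluster simplification): /r/ is the second consonant of a word-final cluster /nr/, so it deletes. /hemgondufpianr/ → hemgondufpian.

hemgondufpian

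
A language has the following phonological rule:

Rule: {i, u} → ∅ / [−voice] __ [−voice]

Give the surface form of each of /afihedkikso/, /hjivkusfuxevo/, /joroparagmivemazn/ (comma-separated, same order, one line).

/afihedkikso/: /i/ is a high vowel flanked by voiceless consonants /f/ and /h/, so it deletes. /i/ is a high vowel flanked by voiceless consonants /k/ and /k/, so it deletes. → [afhedkkso].
/hjivkusfuxevo/: /u/ is a high vowel flanked by voiceless consonants /k/ and /s/, so it deletes. /u/ is a high vowel flanked by voiceless consonants /f/ and /x/, so it deletes. → [hjivksfxevo].
/joroparagmivemazn/: the rule's environment is not met; surfaces unchanged as [joroparagmivemazn].

afhedkkso, hjivksfxevo, joroparagmivemazn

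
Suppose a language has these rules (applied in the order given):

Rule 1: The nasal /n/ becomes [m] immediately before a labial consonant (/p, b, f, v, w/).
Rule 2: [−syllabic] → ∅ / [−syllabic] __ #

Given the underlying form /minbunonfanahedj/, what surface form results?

mimbunomfanahed

Rule 1 (nasal place assimilation): /n/ precedes the labial consonant /b/, so it assimilates in place to [m]. /n/ precedes the labial consonant /f/, so it assimilates in place to [m]. /minbunonfanahedj/ → mimbunomfanahedj.
Rule 2 (final cluster simplification): /j/ is the second consonant of a word-final cluster /dj/, so it deletes. /mimbunomfanahedj/ → mimbunomfanahed.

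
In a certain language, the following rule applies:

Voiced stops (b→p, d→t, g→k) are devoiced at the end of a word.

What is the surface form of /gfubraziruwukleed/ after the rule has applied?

Scanning /gfubraziruwukleed/: /g/ at position 1 is not in the conditioning environment; /b/ at position 4 is not in the conditioning environment; /d/ is a voiced stop in word-final position, so it devoices to [t].
Result: [gfubraziruwukleet].

gfubraziruwukleet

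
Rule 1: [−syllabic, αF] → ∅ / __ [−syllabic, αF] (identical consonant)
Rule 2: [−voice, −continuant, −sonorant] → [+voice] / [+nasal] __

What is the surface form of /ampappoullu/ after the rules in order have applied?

Rule 1 (degemination): /pp/ is a geminate; the first /p/ deletes. /ll/ is a geminate; the first /l/ deletes. /ampappoullu/ → ampapoulu.
Rule 2 (post-nasal voicing): /p/ is a voiceless stop immediately after the nasal /m/, so it voices to [b]. /ampapoulu/ → ambapoulu.

ambapoulu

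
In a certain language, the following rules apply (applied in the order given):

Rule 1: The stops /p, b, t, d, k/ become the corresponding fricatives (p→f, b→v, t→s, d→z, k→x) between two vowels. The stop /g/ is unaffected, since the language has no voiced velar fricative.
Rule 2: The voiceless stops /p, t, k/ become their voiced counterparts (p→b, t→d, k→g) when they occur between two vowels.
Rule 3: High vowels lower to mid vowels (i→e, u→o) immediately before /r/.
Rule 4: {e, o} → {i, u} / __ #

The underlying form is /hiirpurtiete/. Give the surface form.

hierportiesi

Rule 1 (intervocalic spirantization): /t/ is a stop between vowels /e/ and /e/, so it spirantizes to the fricative [s]. /hiirpurtiete/ → hiirpurtiese.
Rule 2 (intervocalic voicing): no segment meets the environment; /hiirpurtiese/ is unchanged.
Rule 3 (pre-rhotic lowering): /i/ is a high vowel immediately before /r/, so it lowers to [e]. /u/ is a high vowel immediately before /r/, so it lowers to [o]. /hiirpurtiese/ → hierportiese.
Rule 4 (final vowel raising): /e/ is a mid vowel in word-final position, so it raises to [i]. /hierportiese/ → hierportiesi.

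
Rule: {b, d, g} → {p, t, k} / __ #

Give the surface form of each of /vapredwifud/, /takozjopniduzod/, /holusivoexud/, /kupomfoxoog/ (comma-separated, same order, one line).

/vapredwifud/: /d/ is a voiced stop in word-final position, so it devoices to [t]. → [vapredwifut].
/takozjopniduzod/: /d/ is a voiced stop in word-final position, so it devoices to [t]. → [takozjopniduzot].
/holusivoexud/: /d/ is a voiced stop in word-final position, so it devoices to [t]. → [holusivoexut].
/kupomfoxoog/: /g/ is a voiced stop in word-final position, so it devoices to [k]. → [kupomfoxook].

vapredwifut, takozjopniduzot, holusivoexut, kupomfoxook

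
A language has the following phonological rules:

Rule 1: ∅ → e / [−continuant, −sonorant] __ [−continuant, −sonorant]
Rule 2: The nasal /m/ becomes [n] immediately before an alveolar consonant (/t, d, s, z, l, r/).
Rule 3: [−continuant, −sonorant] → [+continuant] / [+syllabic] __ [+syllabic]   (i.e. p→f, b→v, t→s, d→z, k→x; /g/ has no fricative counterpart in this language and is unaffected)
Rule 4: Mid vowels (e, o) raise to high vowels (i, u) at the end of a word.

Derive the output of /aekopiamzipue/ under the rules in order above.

aexofianzifui

Rule 1 (stop-cluster e-epenthesis): no segment meets the environment; /aekopiamzipue/ is unchanged.
Rule 2 (nasal place assimilation): /m/ precedes the alveolar consonant /z/, so it assimilates in place to [n]. /aekopiamzipue/ → aekopianzipue.
Rule 3 (intervocalic spirantization): /k/ is a stop between vowels /e/ and /o/, so it spirantizes to the fricative [x]. /p/ is a stop between vowels /o/ and /i/, so it spirantizes to the fricative [f]. /p/ is a stop between vowels /i/ and /u/, so it spirantizes to the fricative [f]. /aekopianzipue/ → aexofianzifue.
Rule 4 (final vowel raising): /e/ is a mid vowel in word-final position, so it raises to [i]. /aexofianzifue/ → aexofianzifui.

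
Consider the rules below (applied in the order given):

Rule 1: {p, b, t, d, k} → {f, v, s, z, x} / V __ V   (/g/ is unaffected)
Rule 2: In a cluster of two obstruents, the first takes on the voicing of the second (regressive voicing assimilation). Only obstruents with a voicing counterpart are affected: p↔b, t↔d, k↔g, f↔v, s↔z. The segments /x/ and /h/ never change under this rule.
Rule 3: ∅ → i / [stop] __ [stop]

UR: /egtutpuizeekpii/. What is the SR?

ekitutipuizeekipii

Rule 1 (intervocalic spirantization): no segment meets the environment; /egtutpuizeekpii/ is unchanged.
Rule 2 (regressive voicing assimilation): /g/ precedes the voiceless obstruent /t/, so it devoices to [k] by assimilation. /egtutpuizeekpii/ → ektutpuizeekpii.
Rule 3 (stop-cluster i-epenthesis): /k/ and /t/ form a stop–stop cluster, so [i] is inserted between them. /t/ and /p/ form a stop–stop cluster, so [i] is inserted between them. /k/ and /p/ form a stop–stop cluster, so [i] is inserted between them. /ektutpuizeekpii/ → ekitutipuizeekipii.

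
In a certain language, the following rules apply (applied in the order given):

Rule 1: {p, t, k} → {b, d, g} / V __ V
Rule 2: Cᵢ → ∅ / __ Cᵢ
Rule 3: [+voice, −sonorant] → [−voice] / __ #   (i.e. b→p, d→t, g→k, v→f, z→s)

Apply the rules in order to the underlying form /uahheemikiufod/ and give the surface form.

Rule 1 (intervocalic voicing): /k/ is a voiceless stop between vowels /i/ and /i/, so it voices to [g]. /uahheemikiufod/ → uahheemigiufod.
Rule 2 (degemination): /hh/ is a geminate; the first /h/ deletes. /uahheemigiufod/ → uaheemigiufod.
Rule 3 (final devoicing): /d/ is a voiced obstruent in word-final position, so it devoices to [t]. /uaheemigiufod/ → uaheemigiufot.

uaheemigiufot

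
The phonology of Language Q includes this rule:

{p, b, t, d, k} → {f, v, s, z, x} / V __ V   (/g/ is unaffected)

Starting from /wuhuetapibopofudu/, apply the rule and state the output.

wuhuesafivofofuzu

/t/ is a stop between vowels /e/ and /a/, so it spirantizes to the fricative [s].
/p/ is a stop between vowels /a/ and /i/, so it spirantizes to the fricative [f].
/b/ is a stop between vowels /i/ and /o/, so it spirantizes to the fricative [v].
/p/ is a stop between vowels /o/ and /o/, so it spirantizes to the fricative [f].
/d/ is a stop between vowels /u/ and /u/, so it spirantizes to the fricative [z].
Surface form: [wuhuesafivofofuzu].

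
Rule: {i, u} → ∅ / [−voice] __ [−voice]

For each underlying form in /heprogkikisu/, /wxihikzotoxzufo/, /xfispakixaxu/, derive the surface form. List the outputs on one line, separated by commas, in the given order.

heprogkksu, wxhkzotoxzufo, xfspakxaxu

/heprogkikisu/: /i/ is a high vowel flanked by voiceless consonants /k/ and /k/, so it deletes. /i/ is a high vowel flanked by voiceless consonants /k/ and /s/, so it deletes. → [heprogkksu].
/wxihikzotoxzufo/: /i/ is a high vowel flanked by voiceless consonants /x/ and /h/, so it deletes. /i/ is a high vowel flanked by voiceless consonants /h/ and /k/, so it deletes. → [wxhkzotoxzufo].
/xfispakixaxu/: /i/ is a high vowel flanked by voiceless consonants /f/ and /s/, so it deletes. /i/ is a high vowel flanked by voiceless consonants /k/ and /x/, so it deletes. → [xfspakxaxu].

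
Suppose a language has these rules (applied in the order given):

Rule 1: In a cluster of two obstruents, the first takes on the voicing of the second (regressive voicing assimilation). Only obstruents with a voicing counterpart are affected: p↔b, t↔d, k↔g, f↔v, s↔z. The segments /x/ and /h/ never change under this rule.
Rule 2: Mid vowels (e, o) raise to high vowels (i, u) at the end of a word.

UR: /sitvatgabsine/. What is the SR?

Rule 1 (regressive voicing assimilation): /t/ precedes the voiced obstruent /v/, so it voices to [d] by assimilation. /t/ precedes the voiced obstruent /g/, so it voices to [d] by assimilation. /b/ precedes the voiceless obstruent /s/, so it devoices to [p] by assimilation. /sitvatgabsine/ → sidvadgapsine.
Rule 2 (final vowel raising): /e/ is a mid vowel in word-final position, so it raises to [i]. /sidvadgapsine/ → sidvadgapsini.

sidvadgapsini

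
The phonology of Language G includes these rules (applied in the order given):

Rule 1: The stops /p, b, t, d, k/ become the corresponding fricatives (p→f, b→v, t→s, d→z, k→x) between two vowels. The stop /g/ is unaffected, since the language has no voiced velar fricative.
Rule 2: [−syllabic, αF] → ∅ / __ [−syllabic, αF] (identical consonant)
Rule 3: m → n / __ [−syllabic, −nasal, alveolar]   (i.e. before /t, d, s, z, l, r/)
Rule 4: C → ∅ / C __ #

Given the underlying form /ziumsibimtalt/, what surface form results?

Rule 1 (intervocalic spirantization): /b/ is a stop between vowels /i/ and /i/, so it spirantizes to the fricative [v]. /ziumsibimtalt/ → ziumsivimtalt.
Rule 2 (degemination): no segment meets the environment; /ziumsivimtalt/ is unchanged.
Rule 3 (nasal place assimilation): /m/ precedes the alveolar consonant /s/, so it assimilates in place to [n]. /m/ precedes the alveolar consonant /t/, so it assimilates in place to [n]. /ziumsivimtalt/ → ziunsivintalt.
Rule 4 (final cluster simplification): /t/ is the second consonant of a word-final cluster /lt/, so it deletes. /ziunsivintalt/ → ziunsivintal.

ziunsivintal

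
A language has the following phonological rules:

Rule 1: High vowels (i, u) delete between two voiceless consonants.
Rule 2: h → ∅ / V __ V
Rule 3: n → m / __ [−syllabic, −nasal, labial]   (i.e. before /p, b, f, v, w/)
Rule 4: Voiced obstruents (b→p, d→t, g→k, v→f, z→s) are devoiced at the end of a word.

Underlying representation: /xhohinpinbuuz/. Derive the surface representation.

xhoimpimbuus

Rule 1 (high vowel syncope): no segment meets the environment; /xhohinpinbuuz/ is unchanged.
Rule 2 (intervocalic h-deletion): /h/ occurs between vowels /o/ and /i/, so it deletes. /xhohinpinbuuz/ → xhoinpinbuuz.
Rule 3 (nasal place assimilation): /n/ precedes the labial consonant /p/, so it assimilates in place to [m]. /n/ precedes the labial consonant /b/, so it assimilates in place to [m]. /xhoinpinbuuz/ → xhoimpimbuuz.
Rule 4 (final devoicing): /z/ is a voiced obstruent in word-final position, so it devoices to [s]. /xhoimpimbuuz/ → xhoimpimbuus.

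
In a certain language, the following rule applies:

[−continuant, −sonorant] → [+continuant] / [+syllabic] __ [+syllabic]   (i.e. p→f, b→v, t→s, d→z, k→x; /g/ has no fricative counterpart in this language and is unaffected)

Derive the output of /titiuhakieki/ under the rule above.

Scanning /titiuhakieki/: /t/ at position 1 is not in the conditioning environment; /t/ is a stop between vowels /i/ and /i/, so it spirantizes to the fricative [s]; /k/ is a stop between vowels /a/ and /i/, so it spirantizes to the fricative [x]; /k/ is a stop between vowels /e/ and /i/, so it spirantizes to the fricative [x].
Result: [tisiuhaxiexi].

tisiuhaxiexi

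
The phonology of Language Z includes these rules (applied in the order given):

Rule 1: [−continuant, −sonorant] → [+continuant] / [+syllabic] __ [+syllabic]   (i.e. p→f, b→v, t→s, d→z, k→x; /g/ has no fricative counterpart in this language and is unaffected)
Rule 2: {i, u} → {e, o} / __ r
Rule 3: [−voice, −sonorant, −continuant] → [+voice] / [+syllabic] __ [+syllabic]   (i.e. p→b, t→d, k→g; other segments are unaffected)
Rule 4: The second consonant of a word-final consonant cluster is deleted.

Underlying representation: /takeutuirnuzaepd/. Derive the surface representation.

taxeusuernuzaep

Rule 1 (intervocalic spirantization): /k/ is a stop between vowels /a/ and /e/, so it spirantizes to the fricative [x]. /t/ is a stop between vowels /u/ and /u/, so it spirantizes to the fricative [s]. /takeutuirnuzaepd/ → taxeusuirnuzaepd.
Rule 2 (pre-rhotic lowering): /i/ is a high vowel immediately before /r/, so it lowers to [e]. /taxeusuirnuzaepd/ → taxeusuernuzaepd.
Rule 3 (intervocalic voicing): no segment meets the environment; /taxeusuernuzaepd/ is unchanged.
Rule 4 (final cluster simplification): /d/ is the second consonant of a word-final cluster /pd/, so it deletes. /taxeusuernuzaepd/ → taxeusuernuzaep.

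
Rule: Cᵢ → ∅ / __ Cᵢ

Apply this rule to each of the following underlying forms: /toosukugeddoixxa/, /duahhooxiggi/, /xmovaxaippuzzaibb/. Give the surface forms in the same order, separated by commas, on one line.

toosukugedoixa, duahooxigi, xmovaxaipuzaib

/toosukugeddoixxa/: /dd/ is a geminate; the first /d/ deletes. /xx/ is a geminate; the first /x/ deletes. → [toosukugedoixa].
/duahhooxiggi/: /hh/ is a geminate; the first /h/ deletes. /gg/ is a geminate; the first /g/ deletes. → [duahooxigi].
/xmovaxaippuzzaibb/: /pp/ is a geminate; the first /p/ deletes. /zz/ is a geminate; the first /z/ deletes. /bb/ is a geminate; the first /b/ deletes. → [xmovaxaipuzaib].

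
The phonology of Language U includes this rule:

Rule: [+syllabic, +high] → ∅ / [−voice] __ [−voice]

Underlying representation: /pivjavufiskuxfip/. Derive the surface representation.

pivjavufskxfp

/i/ is a high vowel flanked by voiceless consonants /f/ and /s/, so it deletes.
/u/ is a high vowel flanked by voiceless consonants /k/ and /x/, so it deletes.
/i/ is a high vowel flanked by voiceless consonants /f/ and /p/, so it deletes.
The other instances of /i/, /u/ do not occur in the required environment and remain unchanged.
Surface form: [pivjavufskxfp].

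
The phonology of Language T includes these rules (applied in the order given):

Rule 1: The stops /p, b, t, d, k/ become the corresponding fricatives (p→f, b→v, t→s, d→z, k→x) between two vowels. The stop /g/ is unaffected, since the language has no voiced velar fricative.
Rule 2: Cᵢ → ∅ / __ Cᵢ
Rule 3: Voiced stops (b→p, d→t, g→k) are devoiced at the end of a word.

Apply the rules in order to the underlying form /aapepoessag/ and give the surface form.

Rule 1 (intervocalic spirantization): /p/ is a stop between vowels /a/ and /e/, so it spirantizes to the fricative [f]. /p/ is a stop between vowels /e/ and /o/, so it spirantizes to the fricative [f]. /aapepoessag/ → aafefoessag.
Rule 2 (degemination): /ss/ is a geminate; the first /s/ deletes. /aafefoessag/ → aafefoesag.
Rule 3 (final devoicing): /g/ is a voiced stop in word-final position, so it devoices to [k]. /aafefoesag/ → aafefoesak.

aafefoesak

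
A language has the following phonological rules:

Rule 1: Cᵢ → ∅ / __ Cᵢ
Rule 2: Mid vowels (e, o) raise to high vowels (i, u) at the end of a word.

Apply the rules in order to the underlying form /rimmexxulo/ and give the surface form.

rimexulu

Rule 1 (degemination): /mm/ is a geminate; the first /m/ deletes. /xx/ is a geminate; the first /x/ deletes. /rimmexxulo/ → rimexulo.
Rule 2 (final vowel raising): /o/ is a mid vowel in word-final position, so it raises to [u]. /rimexulo/ → rimexulu.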